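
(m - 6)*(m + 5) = m^2 - m - 30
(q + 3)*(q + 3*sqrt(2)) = q^2 + 3*q + 3*sqrt(2)*q + 9*sqrt(2)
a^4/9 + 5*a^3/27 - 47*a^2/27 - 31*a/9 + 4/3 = (a/3 + 1)^2*(a - 4)*(a - 1/3)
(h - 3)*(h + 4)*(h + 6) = h^3 + 7*h^2 - 6*h - 72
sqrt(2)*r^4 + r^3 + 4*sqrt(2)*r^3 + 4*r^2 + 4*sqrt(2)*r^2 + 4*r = r*(r + 2)^2*(sqrt(2)*r + 1)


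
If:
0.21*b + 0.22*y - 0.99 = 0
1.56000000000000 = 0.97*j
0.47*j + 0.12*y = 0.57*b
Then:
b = 1.89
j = 1.61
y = 2.69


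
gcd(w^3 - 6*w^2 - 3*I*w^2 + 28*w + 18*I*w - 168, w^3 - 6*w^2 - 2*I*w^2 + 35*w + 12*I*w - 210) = w^2 + w*(-6 - 7*I) + 42*I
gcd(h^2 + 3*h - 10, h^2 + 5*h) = h + 5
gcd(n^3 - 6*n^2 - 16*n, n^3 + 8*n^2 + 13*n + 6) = 1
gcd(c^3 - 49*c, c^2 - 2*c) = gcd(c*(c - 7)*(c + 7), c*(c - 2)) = c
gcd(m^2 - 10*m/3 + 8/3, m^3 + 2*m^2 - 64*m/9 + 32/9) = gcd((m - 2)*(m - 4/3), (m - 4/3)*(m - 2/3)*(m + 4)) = m - 4/3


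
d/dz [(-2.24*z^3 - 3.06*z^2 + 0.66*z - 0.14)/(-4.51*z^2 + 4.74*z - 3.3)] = (10.1024*z^4 - 21.2352*z^3 + 10.6482*z^2 + 18.9332*z - 1.5144)/(20.3401*z^4 - 42.7548*z^3 + 52.2336*z^2 - 31.284*z + 10.89)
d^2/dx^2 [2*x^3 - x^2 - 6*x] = 12*x - 2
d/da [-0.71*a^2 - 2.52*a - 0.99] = -1.42*a - 2.52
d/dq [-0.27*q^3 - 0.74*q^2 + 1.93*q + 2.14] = -0.81*q^2 - 1.48*q + 1.93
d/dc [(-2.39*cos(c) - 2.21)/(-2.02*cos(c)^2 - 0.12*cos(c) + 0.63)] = (4.8278*cos(c)^2 + 8.9284*cos(c) + 1.7709)*sin(c)/(4.0804*cos(c)^4 + 0.4848*cos(c)^3 - 2.5308*cos(c)^2 - 0.1512*cos(c) + 0.3969)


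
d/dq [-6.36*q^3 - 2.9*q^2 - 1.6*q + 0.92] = -19.08*q^2 - 5.8*q - 1.6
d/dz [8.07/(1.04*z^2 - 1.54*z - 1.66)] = (12.4278 - 16.7856*z)/(-1.04*z^2 + 1.54*z + 1.66)^2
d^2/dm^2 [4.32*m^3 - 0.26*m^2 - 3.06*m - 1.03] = 25.92*m - 0.52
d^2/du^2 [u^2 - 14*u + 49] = 2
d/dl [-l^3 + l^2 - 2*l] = -3*l^2 + 2*l - 2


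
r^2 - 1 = (r - 1)*(r + 1)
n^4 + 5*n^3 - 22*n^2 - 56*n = n*(n - 4)*(n + 2)*(n + 7)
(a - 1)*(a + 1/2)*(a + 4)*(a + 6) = a^4 + 19*a^3/2 + 37*a^2/2 - 17*a - 12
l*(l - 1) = l^2 - l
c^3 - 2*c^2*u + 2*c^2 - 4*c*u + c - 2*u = (c + 1)^2*(c - 2*u)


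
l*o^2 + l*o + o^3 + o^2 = o*(l + o)*(o + 1)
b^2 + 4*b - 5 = (b - 1)*(b + 5)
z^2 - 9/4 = (z - 3/2)*(z + 3/2)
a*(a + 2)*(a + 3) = a^3 + 5*a^2 + 6*a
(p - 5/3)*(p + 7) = p^2 + 16*p/3 - 35/3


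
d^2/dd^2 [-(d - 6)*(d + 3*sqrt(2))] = -2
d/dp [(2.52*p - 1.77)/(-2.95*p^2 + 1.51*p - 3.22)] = (7.434*p^2 - 10.443*p - 5.4417)/(8.7025*p^4 - 8.909*p^3 + 21.2781*p^2 - 9.7244*p + 10.3684)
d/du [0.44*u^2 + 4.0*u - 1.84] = 0.88*u + 4.0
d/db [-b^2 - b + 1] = -2*b - 1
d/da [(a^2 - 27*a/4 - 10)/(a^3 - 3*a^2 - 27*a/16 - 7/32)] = 8*(-32*a^3 + 440*a^2 + 148*a - 1971)/(256*a^5 - 1600*a^4 + 1840*a^3 + 2020*a^2 + 560*a + 49)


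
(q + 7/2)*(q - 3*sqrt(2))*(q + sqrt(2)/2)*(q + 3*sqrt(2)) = q^4 + sqrt(2)*q^3/2 + 7*q^3/2 - 18*q^2 + 7*sqrt(2)*q^2/4 - 63*q - 9*sqrt(2)*q - 63*sqrt(2)/2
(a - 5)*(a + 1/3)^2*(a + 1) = a^4 - 10*a^3/3 - 68*a^2/9 - 34*a/9 - 5/9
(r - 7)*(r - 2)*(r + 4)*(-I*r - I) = -I*r^4 + 4*I*r^3 + 27*I*r^2 - 34*I*r - 56*I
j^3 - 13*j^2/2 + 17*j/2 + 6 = (j - 4)*(j - 3)*(j + 1/2)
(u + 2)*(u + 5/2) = u^2 + 9*u/2 + 5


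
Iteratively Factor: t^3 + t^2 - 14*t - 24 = (t + 2)*(t^2 - t - 12) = (t - 4)*(t + 2)*(t + 3)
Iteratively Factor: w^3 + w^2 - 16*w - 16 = (w - 4)*(w^2 + 5*w + 4) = (w - 4)*(w + 4)*(w + 1)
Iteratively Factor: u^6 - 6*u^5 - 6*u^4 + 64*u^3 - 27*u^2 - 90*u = (u)*(u^5 - 6*u^4 - 6*u^3 + 64*u^2 - 27*u - 90) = u*(u + 3)*(u^4 - 9*u^3 + 21*u^2 + u - 30) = u*(u - 5)*(u + 3)*(u^3 - 4*u^2 + u + 6) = u*(u - 5)*(u + 1)*(u + 3)*(u^2 - 5*u + 6) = u*(u - 5)*(u - 3)*(u + 1)*(u + 3)*(u - 2)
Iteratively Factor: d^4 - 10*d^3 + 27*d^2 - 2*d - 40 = (d - 4)*(d^3 - 6*d^2 + 3*d + 10) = (d - 5)*(d - 4)*(d^2 - d - 2) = (d - 5)*(d - 4)*(d - 2)*(d + 1)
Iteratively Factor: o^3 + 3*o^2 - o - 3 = (o + 3)*(o^2 - 1) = (o + 1)*(o + 3)*(o - 1)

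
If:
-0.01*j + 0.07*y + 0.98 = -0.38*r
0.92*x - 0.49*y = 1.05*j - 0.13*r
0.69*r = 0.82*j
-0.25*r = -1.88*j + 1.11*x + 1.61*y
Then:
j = -2.14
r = -2.55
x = -2.35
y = -0.49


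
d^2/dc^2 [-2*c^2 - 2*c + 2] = -4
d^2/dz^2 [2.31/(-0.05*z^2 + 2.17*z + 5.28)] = (-0.01155*z^2 + 0.50127*z + 2.31*(0.1*z - 2.17)*(0.2*z - 4.34) + 1.21968)/(-0.05*z^2 + 2.17*z + 5.28)^3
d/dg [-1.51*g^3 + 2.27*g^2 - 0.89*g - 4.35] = -4.53*g^2 + 4.54*g - 0.89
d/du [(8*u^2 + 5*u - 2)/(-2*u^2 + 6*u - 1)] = (58*u^2 - 24*u + 7)/(4*u^4 - 24*u^3 + 40*u^2 - 12*u + 1)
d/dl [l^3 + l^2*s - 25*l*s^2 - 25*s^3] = 3*l^2 + 2*l*s - 25*s^2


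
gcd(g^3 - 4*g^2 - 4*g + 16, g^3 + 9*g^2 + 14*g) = g + 2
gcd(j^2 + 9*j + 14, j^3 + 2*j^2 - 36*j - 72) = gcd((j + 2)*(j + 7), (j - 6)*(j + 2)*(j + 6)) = j + 2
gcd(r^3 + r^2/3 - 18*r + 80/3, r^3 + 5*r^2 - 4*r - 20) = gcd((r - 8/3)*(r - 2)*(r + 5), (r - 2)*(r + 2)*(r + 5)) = r^2 + 3*r - 10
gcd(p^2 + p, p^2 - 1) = p + 1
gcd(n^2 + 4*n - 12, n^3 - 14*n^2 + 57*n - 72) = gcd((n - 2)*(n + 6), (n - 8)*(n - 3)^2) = 1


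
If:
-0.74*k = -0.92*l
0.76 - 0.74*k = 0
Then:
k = 1.03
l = 0.83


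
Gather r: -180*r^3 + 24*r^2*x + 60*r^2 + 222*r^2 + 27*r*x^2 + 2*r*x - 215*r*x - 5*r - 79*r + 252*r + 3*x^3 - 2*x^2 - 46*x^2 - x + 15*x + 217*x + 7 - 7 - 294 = -180*r^3 + r^2*(24*x + 282) + r*(27*x^2 - 213*x + 168) + 3*x^3 - 48*x^2 + 231*x - 294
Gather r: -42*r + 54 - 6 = 48 - 42*r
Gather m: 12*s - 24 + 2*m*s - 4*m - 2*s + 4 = m*(2*s - 4) + 10*s - 20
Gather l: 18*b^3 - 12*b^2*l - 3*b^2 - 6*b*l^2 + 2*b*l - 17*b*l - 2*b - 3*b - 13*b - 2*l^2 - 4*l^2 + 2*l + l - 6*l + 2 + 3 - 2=18*b^3 - 3*b^2 - 18*b + l^2*(-6*b - 6) + l*(-12*b^2 - 15*b - 3) + 3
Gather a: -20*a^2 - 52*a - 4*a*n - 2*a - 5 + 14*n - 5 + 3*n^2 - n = -20*a^2 + a*(-4*n - 54) + 3*n^2 + 13*n - 10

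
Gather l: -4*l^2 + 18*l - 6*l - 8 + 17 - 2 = -4*l^2 + 12*l + 7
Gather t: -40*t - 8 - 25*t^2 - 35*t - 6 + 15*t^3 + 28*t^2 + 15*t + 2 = 15*t^3 + 3*t^2 - 60*t - 12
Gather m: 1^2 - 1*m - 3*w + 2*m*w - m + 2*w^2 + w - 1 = m*(2*w - 2) + 2*w^2 - 2*w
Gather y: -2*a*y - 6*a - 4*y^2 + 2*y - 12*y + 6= -6*a - 4*y^2 + y*(-2*a - 10) + 6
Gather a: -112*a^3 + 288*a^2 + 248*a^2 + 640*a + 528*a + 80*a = -112*a^3 + 536*a^2 + 1248*a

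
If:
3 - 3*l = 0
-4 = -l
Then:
No Solution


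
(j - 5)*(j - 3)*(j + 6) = j^3 - 2*j^2 - 33*j + 90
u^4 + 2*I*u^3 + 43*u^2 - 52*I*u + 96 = (u - 4*I)*(u - 3*I)*(u + I)*(u + 8*I)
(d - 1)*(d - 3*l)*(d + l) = d^3 - 2*d^2*l - d^2 - 3*d*l^2 + 2*d*l + 3*l^2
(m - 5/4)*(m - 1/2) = m^2 - 7*m/4 + 5/8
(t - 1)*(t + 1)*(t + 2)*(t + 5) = t^4 + 7*t^3 + 9*t^2 - 7*t - 10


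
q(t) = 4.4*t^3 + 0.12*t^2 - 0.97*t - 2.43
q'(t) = 13.2*t^2 + 0.24*t - 0.97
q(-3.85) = -248.01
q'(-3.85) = 193.76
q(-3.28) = -153.22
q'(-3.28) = 140.25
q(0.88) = -0.19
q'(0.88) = 9.46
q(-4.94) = -525.15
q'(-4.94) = 319.97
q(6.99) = 1499.39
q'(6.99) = 645.66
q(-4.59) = -420.94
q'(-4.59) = 276.03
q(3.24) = 145.34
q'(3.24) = 138.38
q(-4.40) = -370.65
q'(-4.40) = 253.53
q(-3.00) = -117.24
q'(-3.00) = 117.11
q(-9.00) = -3191.58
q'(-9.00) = 1066.07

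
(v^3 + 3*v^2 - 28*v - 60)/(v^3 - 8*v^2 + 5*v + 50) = (v + 6)/(v - 5)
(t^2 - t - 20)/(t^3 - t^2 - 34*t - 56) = (t - 5)/(t^2 - 5*t - 14)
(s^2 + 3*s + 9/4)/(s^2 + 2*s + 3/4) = (2*s + 3)/(2*s + 1)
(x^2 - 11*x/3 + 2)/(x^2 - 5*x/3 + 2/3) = (x - 3)/(x - 1)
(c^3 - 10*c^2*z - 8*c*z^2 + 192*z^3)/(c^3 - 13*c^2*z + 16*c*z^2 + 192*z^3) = (-c^2 + 2*c*z + 24*z^2)/(-c^2 + 5*c*z + 24*z^2)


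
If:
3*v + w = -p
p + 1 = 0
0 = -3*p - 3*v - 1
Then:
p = -1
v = 2/3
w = -1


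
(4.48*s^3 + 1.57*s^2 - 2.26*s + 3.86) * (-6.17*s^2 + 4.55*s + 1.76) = -27.6416*s^5 + 10.6971*s^4 + 28.9725*s^3 - 31.336*s^2 + 13.5854*s + 6.7936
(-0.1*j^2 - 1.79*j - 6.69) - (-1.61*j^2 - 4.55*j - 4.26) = 1.51*j^2 + 2.76*j - 2.43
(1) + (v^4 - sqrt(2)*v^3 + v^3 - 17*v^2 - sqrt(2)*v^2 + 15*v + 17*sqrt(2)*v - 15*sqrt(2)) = v^4 - sqrt(2)*v^3 + v^3 - 17*v^2 - sqrt(2)*v^2 + 15*v + 17*sqrt(2)*v - 15*sqrt(2) + 1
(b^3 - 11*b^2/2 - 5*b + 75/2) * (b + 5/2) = b^4 - 3*b^3 - 75*b^2/4 + 25*b + 375/4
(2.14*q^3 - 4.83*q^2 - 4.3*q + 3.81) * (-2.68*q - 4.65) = -5.7352*q^4 + 2.9934*q^3 + 33.9835*q^2 + 9.7842*q - 17.7165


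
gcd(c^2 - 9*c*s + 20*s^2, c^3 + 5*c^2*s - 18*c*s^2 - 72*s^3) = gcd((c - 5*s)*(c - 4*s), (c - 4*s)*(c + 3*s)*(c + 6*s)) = -c + 4*s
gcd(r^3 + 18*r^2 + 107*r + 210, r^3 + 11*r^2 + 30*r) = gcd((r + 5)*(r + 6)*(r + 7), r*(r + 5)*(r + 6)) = r^2 + 11*r + 30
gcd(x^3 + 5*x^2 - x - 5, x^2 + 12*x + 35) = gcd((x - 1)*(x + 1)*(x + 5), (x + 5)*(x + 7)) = x + 5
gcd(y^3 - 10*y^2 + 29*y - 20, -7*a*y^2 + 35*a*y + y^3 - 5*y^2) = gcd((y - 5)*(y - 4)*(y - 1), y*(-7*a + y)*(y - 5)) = y - 5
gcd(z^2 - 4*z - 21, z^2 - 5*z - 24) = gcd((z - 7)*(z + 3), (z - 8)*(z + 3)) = z + 3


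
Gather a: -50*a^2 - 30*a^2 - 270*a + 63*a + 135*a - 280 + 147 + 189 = -80*a^2 - 72*a + 56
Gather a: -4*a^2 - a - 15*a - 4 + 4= -4*a^2 - 16*a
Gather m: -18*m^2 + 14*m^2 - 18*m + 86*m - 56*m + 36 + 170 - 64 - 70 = -4*m^2 + 12*m + 72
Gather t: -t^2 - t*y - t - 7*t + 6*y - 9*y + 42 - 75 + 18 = -t^2 + t*(-y - 8) - 3*y - 15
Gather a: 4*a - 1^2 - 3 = 4*a - 4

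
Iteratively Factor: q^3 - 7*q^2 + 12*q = (q - 4)*(q^2 - 3*q) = q*(q - 4)*(q - 3)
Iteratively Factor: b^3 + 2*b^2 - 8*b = (b)*(b^2 + 2*b - 8) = b*(b - 2)*(b + 4)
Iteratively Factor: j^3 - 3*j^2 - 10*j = (j - 5)*(j^2 + 2*j) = j*(j - 5)*(j + 2)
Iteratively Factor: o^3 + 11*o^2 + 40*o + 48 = (o + 4)*(o^2 + 7*o + 12) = (o + 4)^2*(o + 3)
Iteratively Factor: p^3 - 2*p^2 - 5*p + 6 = (p + 2)*(p^2 - 4*p + 3) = (p - 1)*(p + 2)*(p - 3)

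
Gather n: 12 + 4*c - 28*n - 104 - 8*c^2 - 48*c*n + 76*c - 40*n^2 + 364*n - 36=-8*c^2 + 80*c - 40*n^2 + n*(336 - 48*c) - 128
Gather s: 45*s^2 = 45*s^2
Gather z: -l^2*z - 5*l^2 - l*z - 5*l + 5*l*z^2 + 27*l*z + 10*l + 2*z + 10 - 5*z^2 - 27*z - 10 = -5*l^2 + 5*l + z^2*(5*l - 5) + z*(-l^2 + 26*l - 25)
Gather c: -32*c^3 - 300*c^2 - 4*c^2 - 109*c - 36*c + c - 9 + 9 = -32*c^3 - 304*c^2 - 144*c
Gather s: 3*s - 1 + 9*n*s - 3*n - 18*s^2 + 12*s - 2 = -3*n - 18*s^2 + s*(9*n + 15) - 3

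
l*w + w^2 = w*(l + w)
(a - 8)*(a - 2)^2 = a^3 - 12*a^2 + 36*a - 32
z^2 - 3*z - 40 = (z - 8)*(z + 5)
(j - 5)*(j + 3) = j^2 - 2*j - 15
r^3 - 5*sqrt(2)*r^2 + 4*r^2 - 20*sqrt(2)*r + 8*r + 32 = (r + 4)*(r - 4*sqrt(2))*(r - sqrt(2))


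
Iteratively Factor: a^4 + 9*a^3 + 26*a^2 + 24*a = (a + 2)*(a^3 + 7*a^2 + 12*a) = a*(a + 2)*(a^2 + 7*a + 12) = a*(a + 2)*(a + 4)*(a + 3)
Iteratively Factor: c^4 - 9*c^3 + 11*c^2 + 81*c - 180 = (c - 4)*(c^3 - 5*c^2 - 9*c + 45) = (c - 5)*(c - 4)*(c^2 - 9) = (c - 5)*(c - 4)*(c + 3)*(c - 3)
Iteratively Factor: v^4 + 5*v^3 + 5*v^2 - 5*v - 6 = (v + 1)*(v^3 + 4*v^2 + v - 6) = (v - 1)*(v + 1)*(v^2 + 5*v + 6) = (v - 1)*(v + 1)*(v + 2)*(v + 3)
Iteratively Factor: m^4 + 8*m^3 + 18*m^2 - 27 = (m + 3)*(m^3 + 5*m^2 + 3*m - 9) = (m + 3)^2*(m^2 + 2*m - 3) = (m - 1)*(m + 3)^2*(m + 3)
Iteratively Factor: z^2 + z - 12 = (z - 3)*(z + 4)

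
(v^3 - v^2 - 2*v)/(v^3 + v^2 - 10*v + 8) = v*(v + 1)/(v^2 + 3*v - 4)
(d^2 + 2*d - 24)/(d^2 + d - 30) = (d - 4)/(d - 5)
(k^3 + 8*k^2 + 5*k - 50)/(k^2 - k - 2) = (k^2 + 10*k + 25)/(k + 1)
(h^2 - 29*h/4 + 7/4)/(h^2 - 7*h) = (h - 1/4)/h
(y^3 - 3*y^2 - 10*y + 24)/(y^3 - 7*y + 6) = (y - 4)/(y - 1)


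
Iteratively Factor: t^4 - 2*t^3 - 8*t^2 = (t + 2)*(t^3 - 4*t^2) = t*(t + 2)*(t^2 - 4*t) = t*(t - 4)*(t + 2)*(t)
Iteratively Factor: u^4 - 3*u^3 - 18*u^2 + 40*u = (u - 2)*(u^3 - u^2 - 20*u) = (u - 2)*(u + 4)*(u^2 - 5*u) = (u - 5)*(u - 2)*(u + 4)*(u)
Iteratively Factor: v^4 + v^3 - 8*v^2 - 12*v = (v + 2)*(v^3 - v^2 - 6*v) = (v + 2)^2*(v^2 - 3*v) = (v - 3)*(v + 2)^2*(v)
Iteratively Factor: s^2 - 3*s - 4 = (s - 4)*(s + 1)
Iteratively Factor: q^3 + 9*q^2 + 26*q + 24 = (q + 2)*(q^2 + 7*q + 12) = (q + 2)*(q + 4)*(q + 3)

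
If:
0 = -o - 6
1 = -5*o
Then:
No Solution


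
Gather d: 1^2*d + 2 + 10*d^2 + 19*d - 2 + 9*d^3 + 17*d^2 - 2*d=9*d^3 + 27*d^2 + 18*d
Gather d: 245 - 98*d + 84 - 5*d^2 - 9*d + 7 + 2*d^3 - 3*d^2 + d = 2*d^3 - 8*d^2 - 106*d + 336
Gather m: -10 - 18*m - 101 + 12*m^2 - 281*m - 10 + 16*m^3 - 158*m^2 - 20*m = 16*m^3 - 146*m^2 - 319*m - 121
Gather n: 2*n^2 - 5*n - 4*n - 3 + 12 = 2*n^2 - 9*n + 9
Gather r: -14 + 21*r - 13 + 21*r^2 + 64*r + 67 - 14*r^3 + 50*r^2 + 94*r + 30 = -14*r^3 + 71*r^2 + 179*r + 70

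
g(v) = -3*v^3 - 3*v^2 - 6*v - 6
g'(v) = -9*v^2 - 6*v - 6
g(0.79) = -14.09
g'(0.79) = -16.36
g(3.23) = -157.77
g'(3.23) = -119.28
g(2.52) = -88.18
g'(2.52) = -78.27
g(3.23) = -157.77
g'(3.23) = -119.28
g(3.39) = -177.69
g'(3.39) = -129.77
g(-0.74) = -1.99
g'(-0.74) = -6.49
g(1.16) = -21.68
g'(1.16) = -25.07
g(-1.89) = 14.88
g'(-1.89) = -26.81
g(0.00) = -6.00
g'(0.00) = -6.00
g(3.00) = -132.00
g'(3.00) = -105.00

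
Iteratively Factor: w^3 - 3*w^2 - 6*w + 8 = (w - 1)*(w^2 - 2*w - 8) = (w - 4)*(w - 1)*(w + 2)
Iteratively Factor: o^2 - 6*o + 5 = (o - 1)*(o - 5)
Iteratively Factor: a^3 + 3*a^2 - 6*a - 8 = (a + 1)*(a^2 + 2*a - 8) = (a + 1)*(a + 4)*(a - 2)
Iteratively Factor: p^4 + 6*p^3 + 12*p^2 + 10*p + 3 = (p + 3)*(p^3 + 3*p^2 + 3*p + 1) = (p + 1)*(p + 3)*(p^2 + 2*p + 1) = (p + 1)^2*(p + 3)*(p + 1)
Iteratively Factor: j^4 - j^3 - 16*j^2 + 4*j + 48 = (j - 4)*(j^3 + 3*j^2 - 4*j - 12) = (j - 4)*(j + 2)*(j^2 + j - 6) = (j - 4)*(j - 2)*(j + 2)*(j + 3)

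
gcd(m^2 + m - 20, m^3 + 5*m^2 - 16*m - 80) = m^2 + m - 20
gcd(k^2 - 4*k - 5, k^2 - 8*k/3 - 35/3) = k - 5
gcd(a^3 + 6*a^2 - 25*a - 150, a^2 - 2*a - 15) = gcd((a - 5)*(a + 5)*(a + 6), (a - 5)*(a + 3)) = a - 5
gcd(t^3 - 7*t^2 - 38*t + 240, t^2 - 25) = t - 5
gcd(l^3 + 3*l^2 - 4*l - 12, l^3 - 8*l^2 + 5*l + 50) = l + 2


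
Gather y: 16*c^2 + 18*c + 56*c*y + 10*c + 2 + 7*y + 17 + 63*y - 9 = 16*c^2 + 28*c + y*(56*c + 70) + 10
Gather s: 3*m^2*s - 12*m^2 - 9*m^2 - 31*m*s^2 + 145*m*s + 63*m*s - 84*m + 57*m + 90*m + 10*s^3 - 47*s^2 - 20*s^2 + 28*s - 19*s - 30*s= -21*m^2 + 63*m + 10*s^3 + s^2*(-31*m - 67) + s*(3*m^2 + 208*m - 21)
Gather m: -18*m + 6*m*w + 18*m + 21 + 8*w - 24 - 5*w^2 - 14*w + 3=6*m*w - 5*w^2 - 6*w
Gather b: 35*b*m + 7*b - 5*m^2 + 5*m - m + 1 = b*(35*m + 7) - 5*m^2 + 4*m + 1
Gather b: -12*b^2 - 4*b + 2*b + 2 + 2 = -12*b^2 - 2*b + 4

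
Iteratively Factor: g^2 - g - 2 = (g + 1)*(g - 2)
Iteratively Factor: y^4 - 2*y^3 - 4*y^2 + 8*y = (y - 2)*(y^3 - 4*y) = (y - 2)*(y + 2)*(y^2 - 2*y) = (y - 2)^2*(y + 2)*(y)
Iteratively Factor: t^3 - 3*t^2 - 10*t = (t)*(t^2 - 3*t - 10) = t*(t - 5)*(t + 2)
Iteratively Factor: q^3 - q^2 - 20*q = (q + 4)*(q^2 - 5*q) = q*(q + 4)*(q - 5)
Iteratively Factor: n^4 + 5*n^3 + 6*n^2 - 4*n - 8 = (n - 1)*(n^3 + 6*n^2 + 12*n + 8) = (n - 1)*(n + 2)*(n^2 + 4*n + 4) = (n - 1)*(n + 2)^2*(n + 2)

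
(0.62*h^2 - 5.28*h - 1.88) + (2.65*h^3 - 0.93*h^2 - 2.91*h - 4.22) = 2.65*h^3 - 0.31*h^2 - 8.19*h - 6.1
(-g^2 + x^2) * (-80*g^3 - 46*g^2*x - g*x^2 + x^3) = 80*g^5 + 46*g^4*x - 79*g^3*x^2 - 47*g^2*x^3 - g*x^4 + x^5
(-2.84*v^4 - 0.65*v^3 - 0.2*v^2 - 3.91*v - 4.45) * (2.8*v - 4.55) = -7.952*v^5 + 11.102*v^4 + 2.3975*v^3 - 10.038*v^2 + 5.3305*v + 20.2475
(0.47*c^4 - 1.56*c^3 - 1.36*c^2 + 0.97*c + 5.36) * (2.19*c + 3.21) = 1.0293*c^5 - 1.9077*c^4 - 7.986*c^3 - 2.2413*c^2 + 14.8521*c + 17.2056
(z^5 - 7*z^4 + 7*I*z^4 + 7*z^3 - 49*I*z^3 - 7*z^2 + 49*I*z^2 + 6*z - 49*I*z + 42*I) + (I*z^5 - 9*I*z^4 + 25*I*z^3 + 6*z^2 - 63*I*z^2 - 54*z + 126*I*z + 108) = z^5 + I*z^5 - 7*z^4 - 2*I*z^4 + 7*z^3 - 24*I*z^3 - z^2 - 14*I*z^2 - 48*z + 77*I*z + 108 + 42*I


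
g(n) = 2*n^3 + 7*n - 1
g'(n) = 6*n^2 + 7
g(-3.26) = -93.11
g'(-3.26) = 70.77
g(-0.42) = -4.09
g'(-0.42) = 8.06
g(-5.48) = -368.49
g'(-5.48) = 187.18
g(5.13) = 304.92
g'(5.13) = 164.90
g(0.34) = 1.46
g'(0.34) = 7.69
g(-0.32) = -3.31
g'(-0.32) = 7.61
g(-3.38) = -101.89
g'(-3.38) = 75.55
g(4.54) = 217.93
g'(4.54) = 130.67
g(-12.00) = -3541.00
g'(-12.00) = 871.00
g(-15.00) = -6856.00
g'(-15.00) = 1357.00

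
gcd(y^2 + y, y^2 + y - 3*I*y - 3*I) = y + 1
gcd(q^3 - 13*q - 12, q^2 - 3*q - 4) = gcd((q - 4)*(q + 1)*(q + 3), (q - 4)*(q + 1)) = q^2 - 3*q - 4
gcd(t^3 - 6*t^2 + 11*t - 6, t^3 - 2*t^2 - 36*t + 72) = t - 2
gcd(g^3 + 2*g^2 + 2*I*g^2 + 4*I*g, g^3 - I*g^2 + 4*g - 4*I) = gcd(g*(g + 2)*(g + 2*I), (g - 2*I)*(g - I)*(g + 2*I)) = g + 2*I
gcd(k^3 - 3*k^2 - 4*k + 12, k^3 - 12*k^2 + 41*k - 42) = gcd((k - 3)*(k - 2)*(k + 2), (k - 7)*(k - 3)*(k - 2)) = k^2 - 5*k + 6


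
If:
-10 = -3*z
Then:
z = 10/3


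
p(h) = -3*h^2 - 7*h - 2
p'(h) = -6*h - 7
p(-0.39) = 0.27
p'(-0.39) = -4.66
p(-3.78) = -18.41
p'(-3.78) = 15.68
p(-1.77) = 0.99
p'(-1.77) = 3.62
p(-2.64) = -4.43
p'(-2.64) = 8.84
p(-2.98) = -7.78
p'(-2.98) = 10.88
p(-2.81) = -6.02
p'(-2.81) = 9.86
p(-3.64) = -16.27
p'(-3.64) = 14.84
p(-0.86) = 1.80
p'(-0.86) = -1.84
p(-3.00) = -8.00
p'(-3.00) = 11.00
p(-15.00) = -572.00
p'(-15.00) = 83.00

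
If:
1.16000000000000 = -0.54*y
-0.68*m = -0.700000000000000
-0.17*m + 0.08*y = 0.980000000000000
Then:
No Solution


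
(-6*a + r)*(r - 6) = -6*a*r + 36*a + r^2 - 6*r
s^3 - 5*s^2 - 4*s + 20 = (s - 5)*(s - 2)*(s + 2)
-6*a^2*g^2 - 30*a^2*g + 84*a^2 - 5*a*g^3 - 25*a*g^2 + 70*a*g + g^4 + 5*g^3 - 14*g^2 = (-6*a + g)*(a + g)*(g - 2)*(g + 7)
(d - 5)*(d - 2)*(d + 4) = d^3 - 3*d^2 - 18*d + 40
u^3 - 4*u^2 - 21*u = u*(u - 7)*(u + 3)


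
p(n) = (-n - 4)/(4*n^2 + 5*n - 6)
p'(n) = (-8*n - 5)*(-n - 4)/(4*n^2 + 5*n - 6)^2 - 1/(4*n^2 + 5*n - 6)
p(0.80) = -8.57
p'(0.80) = 172.70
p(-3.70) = -0.01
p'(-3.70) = -0.04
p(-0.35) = 0.50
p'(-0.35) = 0.29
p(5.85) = -0.06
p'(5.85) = 0.01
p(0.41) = 1.35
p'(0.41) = 3.70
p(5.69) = -0.06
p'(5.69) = 0.01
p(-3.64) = -0.01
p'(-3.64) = -0.05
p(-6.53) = 0.02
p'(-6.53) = -0.00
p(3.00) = -0.16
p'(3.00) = 0.08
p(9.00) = -0.04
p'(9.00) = 0.00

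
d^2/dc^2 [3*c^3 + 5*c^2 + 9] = 18*c + 10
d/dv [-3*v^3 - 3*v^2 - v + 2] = -9*v^2 - 6*v - 1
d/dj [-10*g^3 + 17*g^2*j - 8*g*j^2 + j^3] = 17*g^2 - 16*g*j + 3*j^2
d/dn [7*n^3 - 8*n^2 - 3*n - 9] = 21*n^2 - 16*n - 3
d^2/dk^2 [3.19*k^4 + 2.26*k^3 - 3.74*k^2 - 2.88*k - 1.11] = 38.28*k^2 + 13.56*k - 7.48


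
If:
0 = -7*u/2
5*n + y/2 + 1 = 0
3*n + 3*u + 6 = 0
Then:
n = -2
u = 0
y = 18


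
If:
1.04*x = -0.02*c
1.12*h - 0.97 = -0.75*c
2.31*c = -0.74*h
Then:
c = -0.35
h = 1.10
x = 0.01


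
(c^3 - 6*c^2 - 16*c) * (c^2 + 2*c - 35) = c^5 - 4*c^4 - 63*c^3 + 178*c^2 + 560*c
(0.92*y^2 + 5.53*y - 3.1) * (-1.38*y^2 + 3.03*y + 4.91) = -1.2696*y^4 - 4.8438*y^3 + 25.5511*y^2 + 17.7593*y - 15.221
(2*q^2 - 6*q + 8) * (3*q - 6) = 6*q^3 - 30*q^2 + 60*q - 48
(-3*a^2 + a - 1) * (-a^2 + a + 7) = 3*a^4 - 4*a^3 - 19*a^2 + 6*a - 7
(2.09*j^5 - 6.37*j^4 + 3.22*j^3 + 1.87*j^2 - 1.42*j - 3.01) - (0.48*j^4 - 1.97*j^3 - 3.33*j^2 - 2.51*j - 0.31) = 2.09*j^5 - 6.85*j^4 + 5.19*j^3 + 5.2*j^2 + 1.09*j - 2.7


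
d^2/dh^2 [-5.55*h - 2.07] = 0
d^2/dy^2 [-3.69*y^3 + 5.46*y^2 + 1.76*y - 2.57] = 10.92 - 22.14*y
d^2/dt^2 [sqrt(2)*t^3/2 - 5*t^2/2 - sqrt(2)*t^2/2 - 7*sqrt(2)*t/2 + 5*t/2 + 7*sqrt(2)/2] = 3*sqrt(2)*t - 5 - sqrt(2)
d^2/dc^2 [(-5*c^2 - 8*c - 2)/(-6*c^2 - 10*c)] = (-3*c^3 + 54*c^2 + 90*c + 50)/(c^3*(27*c^3 + 135*c^2 + 225*c + 125))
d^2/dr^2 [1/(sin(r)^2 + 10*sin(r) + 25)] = 2*(5*sin(r) + cos(2*r) + 2)/(sin(r) + 5)^4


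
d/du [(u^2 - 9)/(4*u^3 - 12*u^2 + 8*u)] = (-u^4 + 29*u^2 - 54*u + 18)/(4*u^2*(u^4 - 6*u^3 + 13*u^2 - 12*u + 4))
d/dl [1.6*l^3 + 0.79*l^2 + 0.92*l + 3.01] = 4.8*l^2 + 1.58*l + 0.92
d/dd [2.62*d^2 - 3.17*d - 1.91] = 5.24*d - 3.17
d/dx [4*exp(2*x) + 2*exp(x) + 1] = (8*exp(x) + 2)*exp(x)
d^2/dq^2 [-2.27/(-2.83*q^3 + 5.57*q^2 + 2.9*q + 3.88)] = ((25.2878 - 38.5446*q)*(-2.83*q^3 + 5.57*q^2 + 2.9*q + 3.88) - 2.27*(-16.98*q^2 + 22.28*q + 5.8)*(-8.49*q^2 + 11.14*q + 2.9))/(-2.83*q^3 + 5.57*q^2 + 2.9*q + 3.88)^3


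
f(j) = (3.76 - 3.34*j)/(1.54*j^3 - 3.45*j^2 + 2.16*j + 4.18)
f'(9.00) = 0.01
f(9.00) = -0.03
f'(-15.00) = -0.00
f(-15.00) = -0.01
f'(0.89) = -0.74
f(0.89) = 0.18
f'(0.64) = -0.71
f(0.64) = 0.36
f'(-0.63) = -46.27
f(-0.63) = 5.51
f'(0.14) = -0.97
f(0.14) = 0.75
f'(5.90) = 0.03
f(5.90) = -0.07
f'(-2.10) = -0.34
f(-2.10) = -0.36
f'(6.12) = 0.02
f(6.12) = -0.07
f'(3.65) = 0.11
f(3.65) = -0.21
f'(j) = (3.76 - 3.34*j)*(-4.62*j^2 + 6.9*j - 2.16)/(1.54*j^3 - 3.45*j^2 + 2.16*j + 4.18)^2 - 3.34/(1.54*j^3 - 3.45*j^2 + 2.16*j + 4.18)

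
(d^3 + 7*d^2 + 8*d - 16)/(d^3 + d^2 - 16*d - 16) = (d^2 + 3*d - 4)/(d^2 - 3*d - 4)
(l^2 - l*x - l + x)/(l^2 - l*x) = (l - 1)/l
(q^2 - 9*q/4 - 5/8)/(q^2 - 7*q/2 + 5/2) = (q + 1/4)/(q - 1)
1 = 1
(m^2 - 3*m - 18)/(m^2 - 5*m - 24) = (m - 6)/(m - 8)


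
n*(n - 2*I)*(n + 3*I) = n^3 + I*n^2 + 6*n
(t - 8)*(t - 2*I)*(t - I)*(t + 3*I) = t^4 - 8*t^3 + 7*t^2 - 56*t - 6*I*t + 48*I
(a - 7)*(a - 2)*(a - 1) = a^3 - 10*a^2 + 23*a - 14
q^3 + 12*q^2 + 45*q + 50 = (q + 2)*(q + 5)^2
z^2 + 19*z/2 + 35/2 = (z + 5/2)*(z + 7)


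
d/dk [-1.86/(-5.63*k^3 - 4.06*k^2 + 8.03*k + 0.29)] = (-31.4154*k^2 - 15.1032*k + 14.9358)/(5.63*k^3 + 4.06*k^2 - 8.03*k - 0.29)^2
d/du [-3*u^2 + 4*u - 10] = 4 - 6*u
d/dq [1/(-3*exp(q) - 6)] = exp(q)/(3*(exp(q) + 2)^2)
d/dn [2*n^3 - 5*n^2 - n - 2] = 6*n^2 - 10*n - 1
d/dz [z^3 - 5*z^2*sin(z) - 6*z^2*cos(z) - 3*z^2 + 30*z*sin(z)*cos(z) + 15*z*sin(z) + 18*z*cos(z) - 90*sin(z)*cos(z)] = 6*z^2*sin(z) - 5*z^2*cos(z) + 3*z^2 - 28*z*sin(z) + 3*z*cos(z) + 30*z*cos(2*z) - 6*z + 15*sin(z) + 15*sin(2*z) + 18*cos(z) - 90*cos(2*z)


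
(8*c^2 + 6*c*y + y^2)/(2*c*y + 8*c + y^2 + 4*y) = (4*c + y)/(y + 4)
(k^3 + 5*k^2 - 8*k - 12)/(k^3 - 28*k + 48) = (k + 1)/(k - 4)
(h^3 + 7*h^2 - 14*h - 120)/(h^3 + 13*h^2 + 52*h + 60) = (h - 4)/(h + 2)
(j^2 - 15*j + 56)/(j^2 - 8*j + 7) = (j - 8)/(j - 1)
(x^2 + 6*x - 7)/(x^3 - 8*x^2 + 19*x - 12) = (x + 7)/(x^2 - 7*x + 12)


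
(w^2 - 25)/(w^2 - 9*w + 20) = (w + 5)/(w - 4)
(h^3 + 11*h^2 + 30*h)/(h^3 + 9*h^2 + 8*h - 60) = h/(h - 2)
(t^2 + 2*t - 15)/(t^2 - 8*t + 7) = (t^2 + 2*t - 15)/(t^2 - 8*t + 7)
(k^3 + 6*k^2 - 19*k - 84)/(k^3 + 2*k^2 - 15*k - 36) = (k + 7)/(k + 3)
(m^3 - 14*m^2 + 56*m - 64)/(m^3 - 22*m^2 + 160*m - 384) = (m^2 - 6*m + 8)/(m^2 - 14*m + 48)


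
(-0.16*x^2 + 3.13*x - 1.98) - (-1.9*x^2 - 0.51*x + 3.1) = 1.74*x^2 + 3.64*x - 5.08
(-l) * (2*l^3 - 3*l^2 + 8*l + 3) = -2*l^4 + 3*l^3 - 8*l^2 - 3*l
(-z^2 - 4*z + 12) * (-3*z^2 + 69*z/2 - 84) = 3*z^4 - 45*z^3/2 - 90*z^2 + 750*z - 1008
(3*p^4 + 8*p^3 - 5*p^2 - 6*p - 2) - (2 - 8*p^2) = 3*p^4 + 8*p^3 + 3*p^2 - 6*p - 4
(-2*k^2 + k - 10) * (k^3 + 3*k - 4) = -2*k^5 + k^4 - 16*k^3 + 11*k^2 - 34*k + 40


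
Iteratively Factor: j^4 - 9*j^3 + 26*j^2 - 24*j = (j - 2)*(j^3 - 7*j^2 + 12*j) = j*(j - 2)*(j^2 - 7*j + 12) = j*(j - 3)*(j - 2)*(j - 4)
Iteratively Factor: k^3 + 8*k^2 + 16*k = (k + 4)*(k^2 + 4*k) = (k + 4)^2*(k)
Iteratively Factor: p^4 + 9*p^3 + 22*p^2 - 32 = (p + 4)*(p^3 + 5*p^2 + 2*p - 8) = (p - 1)*(p + 4)*(p^2 + 6*p + 8) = (p - 1)*(p + 2)*(p + 4)*(p + 4)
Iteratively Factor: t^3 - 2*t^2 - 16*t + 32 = (t - 4)*(t^2 + 2*t - 8) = (t - 4)*(t + 4)*(t - 2)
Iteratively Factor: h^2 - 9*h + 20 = (h - 5)*(h - 4)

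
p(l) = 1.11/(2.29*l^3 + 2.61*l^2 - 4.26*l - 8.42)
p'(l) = 1.11*(-6.87*l^2 - 5.22*l + 4.26)/(2.29*l^3 + 2.61*l^2 - 4.26*l - 8.42)^2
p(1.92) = 0.12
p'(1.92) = -0.40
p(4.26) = 0.01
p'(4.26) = -0.00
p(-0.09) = -0.14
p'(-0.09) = 0.08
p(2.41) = 0.04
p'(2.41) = -0.07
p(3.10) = 0.02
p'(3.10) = -0.02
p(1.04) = -0.15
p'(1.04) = -0.17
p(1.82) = 0.18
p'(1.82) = -0.79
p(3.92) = 0.01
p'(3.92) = -0.01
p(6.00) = 0.00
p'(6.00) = -0.00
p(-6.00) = -0.00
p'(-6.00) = -0.00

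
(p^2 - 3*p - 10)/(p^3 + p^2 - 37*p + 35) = (p + 2)/(p^2 + 6*p - 7)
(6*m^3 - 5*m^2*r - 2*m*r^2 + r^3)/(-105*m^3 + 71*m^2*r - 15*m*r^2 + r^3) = (-2*m^2 + m*r + r^2)/(35*m^2 - 12*m*r + r^2)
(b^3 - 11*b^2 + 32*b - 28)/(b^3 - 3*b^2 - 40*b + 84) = (b - 2)/(b + 6)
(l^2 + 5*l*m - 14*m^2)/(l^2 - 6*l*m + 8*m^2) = (l + 7*m)/(l - 4*m)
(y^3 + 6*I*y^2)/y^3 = (y + 6*I)/y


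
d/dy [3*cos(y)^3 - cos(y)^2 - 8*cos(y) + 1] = (-9*cos(y)^2 + 2*cos(y) + 8)*sin(y)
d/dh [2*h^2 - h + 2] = 4*h - 1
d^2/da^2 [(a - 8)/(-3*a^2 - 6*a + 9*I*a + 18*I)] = 2*(-(a - 8)*(2*a + 2 - 3*I)^2 + 3*(a - 2 - I)*(a^2 + 2*a - 3*I*a - 6*I))/(3*(a^2 + 2*a - 3*I*a - 6*I)^3)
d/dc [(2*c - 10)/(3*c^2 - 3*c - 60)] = -2/(3*c^2 + 24*c + 48)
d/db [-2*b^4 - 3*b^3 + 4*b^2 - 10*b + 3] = -8*b^3 - 9*b^2 + 8*b - 10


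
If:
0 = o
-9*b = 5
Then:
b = -5/9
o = 0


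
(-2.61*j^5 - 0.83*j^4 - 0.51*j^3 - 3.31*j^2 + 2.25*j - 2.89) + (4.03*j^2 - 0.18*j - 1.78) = -2.61*j^5 - 0.83*j^4 - 0.51*j^3 + 0.72*j^2 + 2.07*j - 4.67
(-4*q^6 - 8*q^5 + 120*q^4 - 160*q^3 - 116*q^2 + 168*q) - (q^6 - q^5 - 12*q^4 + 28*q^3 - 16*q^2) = -5*q^6 - 7*q^5 + 132*q^4 - 188*q^3 - 100*q^2 + 168*q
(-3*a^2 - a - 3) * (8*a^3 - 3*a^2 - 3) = -24*a^5 + a^4 - 21*a^3 + 18*a^2 + 3*a + 9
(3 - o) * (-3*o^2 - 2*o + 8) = 3*o^3 - 7*o^2 - 14*o + 24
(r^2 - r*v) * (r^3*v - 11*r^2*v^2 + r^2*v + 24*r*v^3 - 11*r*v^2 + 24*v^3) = r^5*v - 12*r^4*v^2 + r^4*v + 35*r^3*v^3 - 12*r^3*v^2 - 24*r^2*v^4 + 35*r^2*v^3 - 24*r*v^4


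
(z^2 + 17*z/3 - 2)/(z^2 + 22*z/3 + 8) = (3*z - 1)/(3*z + 4)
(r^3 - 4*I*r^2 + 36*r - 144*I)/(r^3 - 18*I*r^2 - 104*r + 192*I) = (r + 6*I)/(r - 8*I)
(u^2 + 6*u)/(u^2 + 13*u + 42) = u/(u + 7)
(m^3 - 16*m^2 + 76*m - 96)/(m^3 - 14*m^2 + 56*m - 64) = (m - 6)/(m - 4)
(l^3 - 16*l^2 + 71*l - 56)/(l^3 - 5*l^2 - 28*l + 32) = (l - 7)/(l + 4)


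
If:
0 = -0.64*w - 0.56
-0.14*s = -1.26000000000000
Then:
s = 9.00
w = -0.88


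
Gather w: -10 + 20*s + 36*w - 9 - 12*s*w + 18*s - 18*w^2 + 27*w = 38*s - 18*w^2 + w*(63 - 12*s) - 19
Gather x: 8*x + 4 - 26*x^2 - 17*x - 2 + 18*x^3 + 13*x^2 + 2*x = 18*x^3 - 13*x^2 - 7*x + 2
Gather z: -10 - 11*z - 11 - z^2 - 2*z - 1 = -z^2 - 13*z - 22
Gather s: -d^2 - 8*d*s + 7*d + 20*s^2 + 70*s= -d^2 + 7*d + 20*s^2 + s*(70 - 8*d)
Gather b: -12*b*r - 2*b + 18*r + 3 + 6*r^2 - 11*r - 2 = b*(-12*r - 2) + 6*r^2 + 7*r + 1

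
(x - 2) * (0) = 0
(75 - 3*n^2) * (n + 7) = -3*n^3 - 21*n^2 + 75*n + 525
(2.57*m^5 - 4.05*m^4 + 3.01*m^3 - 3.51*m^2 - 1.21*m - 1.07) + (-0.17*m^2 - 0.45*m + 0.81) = 2.57*m^5 - 4.05*m^4 + 3.01*m^3 - 3.68*m^2 - 1.66*m - 0.26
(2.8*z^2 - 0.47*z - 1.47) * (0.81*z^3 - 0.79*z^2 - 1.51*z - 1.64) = 2.268*z^5 - 2.5927*z^4 - 5.0474*z^3 - 2.721*z^2 + 2.9905*z + 2.4108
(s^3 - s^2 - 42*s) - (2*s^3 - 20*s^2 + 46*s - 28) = -s^3 + 19*s^2 - 88*s + 28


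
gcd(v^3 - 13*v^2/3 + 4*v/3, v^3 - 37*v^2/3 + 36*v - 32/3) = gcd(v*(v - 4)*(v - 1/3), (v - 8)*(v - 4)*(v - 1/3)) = v^2 - 13*v/3 + 4/3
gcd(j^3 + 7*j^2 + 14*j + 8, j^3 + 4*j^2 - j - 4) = j^2 + 5*j + 4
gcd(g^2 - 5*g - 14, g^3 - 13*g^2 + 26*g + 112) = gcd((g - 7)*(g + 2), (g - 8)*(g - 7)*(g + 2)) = g^2 - 5*g - 14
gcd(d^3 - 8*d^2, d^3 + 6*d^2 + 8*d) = d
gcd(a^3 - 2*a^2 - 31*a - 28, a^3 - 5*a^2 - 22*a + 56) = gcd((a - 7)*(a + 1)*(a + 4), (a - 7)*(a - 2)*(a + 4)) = a^2 - 3*a - 28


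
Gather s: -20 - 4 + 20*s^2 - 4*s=20*s^2 - 4*s - 24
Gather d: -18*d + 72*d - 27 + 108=54*d + 81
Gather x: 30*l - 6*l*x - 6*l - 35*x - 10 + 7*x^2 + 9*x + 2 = 24*l + 7*x^2 + x*(-6*l - 26) - 8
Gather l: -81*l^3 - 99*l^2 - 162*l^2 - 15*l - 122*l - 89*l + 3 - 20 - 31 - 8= -81*l^3 - 261*l^2 - 226*l - 56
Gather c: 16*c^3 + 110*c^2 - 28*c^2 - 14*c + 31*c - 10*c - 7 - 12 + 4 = 16*c^3 + 82*c^2 + 7*c - 15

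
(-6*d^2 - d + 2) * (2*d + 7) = -12*d^3 - 44*d^2 - 3*d + 14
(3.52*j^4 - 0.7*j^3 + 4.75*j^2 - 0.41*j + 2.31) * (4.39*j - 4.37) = 15.4528*j^5 - 18.4554*j^4 + 23.9115*j^3 - 22.5574*j^2 + 11.9326*j - 10.0947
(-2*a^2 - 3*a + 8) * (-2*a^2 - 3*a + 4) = 4*a^4 + 12*a^3 - 15*a^2 - 36*a + 32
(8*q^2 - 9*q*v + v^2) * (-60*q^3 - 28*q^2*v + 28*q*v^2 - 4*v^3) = -480*q^5 + 316*q^4*v + 416*q^3*v^2 - 312*q^2*v^3 + 64*q*v^4 - 4*v^5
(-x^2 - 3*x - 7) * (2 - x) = x^3 + x^2 + x - 14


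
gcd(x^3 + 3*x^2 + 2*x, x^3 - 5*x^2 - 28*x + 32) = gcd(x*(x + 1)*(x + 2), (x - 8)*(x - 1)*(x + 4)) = 1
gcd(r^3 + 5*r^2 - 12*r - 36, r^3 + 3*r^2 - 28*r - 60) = r^2 + 8*r + 12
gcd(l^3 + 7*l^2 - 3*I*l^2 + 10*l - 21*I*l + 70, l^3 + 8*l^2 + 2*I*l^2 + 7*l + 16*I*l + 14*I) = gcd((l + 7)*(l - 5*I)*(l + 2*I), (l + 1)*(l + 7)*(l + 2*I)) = l^2 + l*(7 + 2*I) + 14*I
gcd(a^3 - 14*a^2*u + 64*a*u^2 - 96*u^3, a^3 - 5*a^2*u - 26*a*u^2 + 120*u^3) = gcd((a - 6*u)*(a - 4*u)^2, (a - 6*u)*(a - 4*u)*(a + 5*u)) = a^2 - 10*a*u + 24*u^2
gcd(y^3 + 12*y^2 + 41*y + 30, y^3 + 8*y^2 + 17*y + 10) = y^2 + 6*y + 5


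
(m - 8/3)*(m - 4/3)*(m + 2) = m^3 - 2*m^2 - 40*m/9 + 64/9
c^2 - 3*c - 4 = (c - 4)*(c + 1)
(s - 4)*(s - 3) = s^2 - 7*s + 12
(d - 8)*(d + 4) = d^2 - 4*d - 32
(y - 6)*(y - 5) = y^2 - 11*y + 30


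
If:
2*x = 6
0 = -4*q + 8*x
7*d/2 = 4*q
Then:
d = 48/7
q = 6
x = 3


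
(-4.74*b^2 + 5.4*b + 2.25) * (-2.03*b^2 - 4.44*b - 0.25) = 9.6222*b^4 + 10.0836*b^3 - 27.3585*b^2 - 11.34*b - 0.5625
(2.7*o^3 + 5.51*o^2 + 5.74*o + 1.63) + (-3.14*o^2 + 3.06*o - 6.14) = 2.7*o^3 + 2.37*o^2 + 8.8*o - 4.51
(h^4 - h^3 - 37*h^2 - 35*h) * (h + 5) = h^5 + 4*h^4 - 42*h^3 - 220*h^2 - 175*h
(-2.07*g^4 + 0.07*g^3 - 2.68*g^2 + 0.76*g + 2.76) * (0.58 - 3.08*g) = 6.3756*g^5 - 1.4162*g^4 + 8.295*g^3 - 3.8952*g^2 - 8.06*g + 1.6008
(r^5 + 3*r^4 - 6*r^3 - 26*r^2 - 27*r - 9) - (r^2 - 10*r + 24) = r^5 + 3*r^4 - 6*r^3 - 27*r^2 - 17*r - 33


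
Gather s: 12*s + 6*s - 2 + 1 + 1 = 18*s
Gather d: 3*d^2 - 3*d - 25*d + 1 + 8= 3*d^2 - 28*d + 9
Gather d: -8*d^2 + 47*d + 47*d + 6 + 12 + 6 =-8*d^2 + 94*d + 24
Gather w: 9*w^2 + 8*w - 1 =9*w^2 + 8*w - 1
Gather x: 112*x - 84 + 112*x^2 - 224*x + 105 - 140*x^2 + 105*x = -28*x^2 - 7*x + 21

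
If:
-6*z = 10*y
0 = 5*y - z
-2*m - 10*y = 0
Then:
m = 0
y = 0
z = 0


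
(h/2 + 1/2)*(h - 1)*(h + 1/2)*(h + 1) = h^4/2 + 3*h^3/4 - h^2/4 - 3*h/4 - 1/4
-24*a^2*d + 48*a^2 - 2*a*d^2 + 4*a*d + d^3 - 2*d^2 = (-6*a + d)*(4*a + d)*(d - 2)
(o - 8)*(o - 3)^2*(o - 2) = o^4 - 16*o^3 + 85*o^2 - 186*o + 144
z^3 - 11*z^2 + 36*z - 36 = (z - 6)*(z - 3)*(z - 2)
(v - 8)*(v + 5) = v^2 - 3*v - 40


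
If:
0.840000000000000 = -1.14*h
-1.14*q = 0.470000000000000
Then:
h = -0.74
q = -0.41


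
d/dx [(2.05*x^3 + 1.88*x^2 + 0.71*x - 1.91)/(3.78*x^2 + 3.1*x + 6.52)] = (7.749*x^4 + 12.71*x^3 + 43.2422*x^2 + 38.9548*x + 10.5502)/(14.2884*x^4 + 23.436*x^3 + 58.9012*x^2 + 40.424*x + 42.5104)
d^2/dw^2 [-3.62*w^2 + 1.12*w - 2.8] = -7.24000000000000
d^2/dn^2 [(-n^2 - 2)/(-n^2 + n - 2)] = 2*(n^3 - 6*n + 2)/(n^6 - 3*n^5 + 9*n^4 - 13*n^3 + 18*n^2 - 12*n + 8)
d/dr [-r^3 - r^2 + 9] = r*(-3*r - 2)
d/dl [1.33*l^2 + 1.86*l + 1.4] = 2.66*l + 1.86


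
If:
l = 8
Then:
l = 8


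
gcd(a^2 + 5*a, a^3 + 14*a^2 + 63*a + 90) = a + 5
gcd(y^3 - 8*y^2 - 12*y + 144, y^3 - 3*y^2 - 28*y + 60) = y - 6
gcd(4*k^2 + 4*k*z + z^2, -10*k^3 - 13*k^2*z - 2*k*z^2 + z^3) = 2*k + z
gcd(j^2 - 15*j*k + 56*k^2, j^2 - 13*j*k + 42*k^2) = j - 7*k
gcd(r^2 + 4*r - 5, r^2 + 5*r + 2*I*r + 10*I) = r + 5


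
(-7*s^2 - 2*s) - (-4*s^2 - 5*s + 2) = -3*s^2 + 3*s - 2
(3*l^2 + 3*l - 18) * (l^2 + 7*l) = 3*l^4 + 24*l^3 + 3*l^2 - 126*l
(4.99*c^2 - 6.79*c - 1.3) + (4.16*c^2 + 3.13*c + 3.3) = 9.15*c^2 - 3.66*c + 2.0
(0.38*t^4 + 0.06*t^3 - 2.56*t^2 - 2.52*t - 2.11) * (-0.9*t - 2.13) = -0.342*t^5 - 0.8634*t^4 + 2.1762*t^3 + 7.7208*t^2 + 7.2666*t + 4.4943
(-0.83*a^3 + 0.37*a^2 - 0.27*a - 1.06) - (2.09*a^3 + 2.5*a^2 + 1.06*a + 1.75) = -2.92*a^3 - 2.13*a^2 - 1.33*a - 2.81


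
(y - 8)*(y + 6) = y^2 - 2*y - 48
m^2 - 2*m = m*(m - 2)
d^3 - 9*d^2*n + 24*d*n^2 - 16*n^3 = (d - 4*n)^2*(d - n)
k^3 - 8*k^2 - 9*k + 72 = (k - 8)*(k - 3)*(k + 3)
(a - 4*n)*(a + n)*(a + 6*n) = a^3 + 3*a^2*n - 22*a*n^2 - 24*n^3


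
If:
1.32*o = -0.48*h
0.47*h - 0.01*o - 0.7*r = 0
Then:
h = 1.47792706333973*r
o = -0.53742802303263*r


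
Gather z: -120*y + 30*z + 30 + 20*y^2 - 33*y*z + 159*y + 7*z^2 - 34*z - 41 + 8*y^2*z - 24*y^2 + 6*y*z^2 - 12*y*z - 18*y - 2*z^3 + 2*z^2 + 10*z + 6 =-4*y^2 + 21*y - 2*z^3 + z^2*(6*y + 9) + z*(8*y^2 - 45*y + 6) - 5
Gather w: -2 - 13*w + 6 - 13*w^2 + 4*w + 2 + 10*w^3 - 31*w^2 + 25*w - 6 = 10*w^3 - 44*w^2 + 16*w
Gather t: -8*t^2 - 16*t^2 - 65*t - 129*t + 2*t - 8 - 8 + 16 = -24*t^2 - 192*t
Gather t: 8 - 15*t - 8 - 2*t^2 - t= -2*t^2 - 16*t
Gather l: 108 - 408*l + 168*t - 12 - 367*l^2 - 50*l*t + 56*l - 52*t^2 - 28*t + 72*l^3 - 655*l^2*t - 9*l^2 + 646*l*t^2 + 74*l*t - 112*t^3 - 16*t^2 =72*l^3 + l^2*(-655*t - 376) + l*(646*t^2 + 24*t - 352) - 112*t^3 - 68*t^2 + 140*t + 96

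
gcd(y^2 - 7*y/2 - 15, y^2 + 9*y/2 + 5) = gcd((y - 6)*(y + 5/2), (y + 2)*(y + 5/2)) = y + 5/2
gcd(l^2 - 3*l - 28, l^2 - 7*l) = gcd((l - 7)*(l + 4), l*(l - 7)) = l - 7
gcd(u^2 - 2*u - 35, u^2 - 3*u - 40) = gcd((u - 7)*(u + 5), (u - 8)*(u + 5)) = u + 5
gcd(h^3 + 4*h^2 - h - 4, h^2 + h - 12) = h + 4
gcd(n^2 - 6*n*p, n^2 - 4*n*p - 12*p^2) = -n + 6*p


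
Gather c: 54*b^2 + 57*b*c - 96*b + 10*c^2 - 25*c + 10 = 54*b^2 - 96*b + 10*c^2 + c*(57*b - 25) + 10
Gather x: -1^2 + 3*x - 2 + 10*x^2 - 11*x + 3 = 10*x^2 - 8*x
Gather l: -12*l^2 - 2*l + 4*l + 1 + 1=-12*l^2 + 2*l + 2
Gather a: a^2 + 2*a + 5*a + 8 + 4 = a^2 + 7*a + 12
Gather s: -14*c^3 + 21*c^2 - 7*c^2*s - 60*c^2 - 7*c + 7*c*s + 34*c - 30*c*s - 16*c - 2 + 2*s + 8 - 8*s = -14*c^3 - 39*c^2 + 11*c + s*(-7*c^2 - 23*c - 6) + 6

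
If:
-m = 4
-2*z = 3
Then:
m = -4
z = -3/2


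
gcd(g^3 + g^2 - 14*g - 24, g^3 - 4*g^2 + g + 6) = 1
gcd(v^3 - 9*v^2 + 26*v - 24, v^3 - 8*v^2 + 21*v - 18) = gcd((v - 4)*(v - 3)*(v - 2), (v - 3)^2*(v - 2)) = v^2 - 5*v + 6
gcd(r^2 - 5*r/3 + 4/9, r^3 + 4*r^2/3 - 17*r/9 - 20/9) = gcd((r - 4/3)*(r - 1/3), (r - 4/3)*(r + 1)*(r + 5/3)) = r - 4/3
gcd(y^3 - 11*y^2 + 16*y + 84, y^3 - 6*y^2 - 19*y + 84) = y - 7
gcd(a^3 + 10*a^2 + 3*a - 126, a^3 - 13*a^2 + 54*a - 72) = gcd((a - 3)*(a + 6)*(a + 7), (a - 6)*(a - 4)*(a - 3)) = a - 3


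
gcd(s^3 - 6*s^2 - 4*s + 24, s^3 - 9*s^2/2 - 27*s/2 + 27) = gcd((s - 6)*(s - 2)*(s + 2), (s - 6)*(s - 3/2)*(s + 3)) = s - 6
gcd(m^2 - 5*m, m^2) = m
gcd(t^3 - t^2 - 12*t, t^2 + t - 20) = t - 4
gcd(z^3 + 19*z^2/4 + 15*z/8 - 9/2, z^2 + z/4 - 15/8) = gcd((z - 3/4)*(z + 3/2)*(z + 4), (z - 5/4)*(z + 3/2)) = z + 3/2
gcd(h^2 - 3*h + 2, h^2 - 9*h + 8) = h - 1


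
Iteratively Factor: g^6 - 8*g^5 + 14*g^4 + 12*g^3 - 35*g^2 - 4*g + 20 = (g - 5)*(g^5 - 3*g^4 - g^3 + 7*g^2 - 4) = (g - 5)*(g - 2)*(g^4 - g^3 - 3*g^2 + g + 2) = (g - 5)*(g - 2)*(g + 1)*(g^3 - 2*g^2 - g + 2) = (g - 5)*(g - 2)^2*(g + 1)*(g^2 - 1) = (g - 5)*(g - 2)^2*(g + 1)^2*(g - 1)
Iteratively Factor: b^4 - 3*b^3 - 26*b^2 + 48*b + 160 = (b - 4)*(b^3 + b^2 - 22*b - 40) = (b - 4)*(b + 2)*(b^2 - b - 20) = (b - 5)*(b - 4)*(b + 2)*(b + 4)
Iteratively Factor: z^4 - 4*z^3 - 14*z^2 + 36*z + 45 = (z - 3)*(z^3 - z^2 - 17*z - 15) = (z - 5)*(z - 3)*(z^2 + 4*z + 3) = (z - 5)*(z - 3)*(z + 3)*(z + 1)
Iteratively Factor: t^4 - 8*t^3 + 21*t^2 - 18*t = (t - 2)*(t^3 - 6*t^2 + 9*t) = (t - 3)*(t - 2)*(t^2 - 3*t) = t*(t - 3)*(t - 2)*(t - 3)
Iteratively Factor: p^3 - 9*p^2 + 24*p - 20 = (p - 5)*(p^2 - 4*p + 4) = (p - 5)*(p - 2)*(p - 2)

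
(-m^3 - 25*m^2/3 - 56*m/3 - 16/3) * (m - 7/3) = -m^4 - 6*m^3 + 7*m^2/9 + 344*m/9 + 112/9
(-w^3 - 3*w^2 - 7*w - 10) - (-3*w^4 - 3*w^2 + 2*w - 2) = 3*w^4 - w^3 - 9*w - 8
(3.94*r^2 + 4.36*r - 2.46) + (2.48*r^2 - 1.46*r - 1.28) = 6.42*r^2 + 2.9*r - 3.74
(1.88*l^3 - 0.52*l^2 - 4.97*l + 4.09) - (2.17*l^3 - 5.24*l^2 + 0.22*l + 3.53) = -0.29*l^3 + 4.72*l^2 - 5.19*l + 0.56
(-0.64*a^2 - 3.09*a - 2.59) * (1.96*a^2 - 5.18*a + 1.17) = -1.2544*a^4 - 2.7412*a^3 + 10.181*a^2 + 9.8009*a - 3.0303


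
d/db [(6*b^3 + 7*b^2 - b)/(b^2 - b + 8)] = 2*(3*b^4 - 6*b^3 + 69*b^2 + 56*b - 4)/(b^4 - 2*b^3 + 17*b^2 - 16*b + 64)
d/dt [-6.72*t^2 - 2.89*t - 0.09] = -13.44*t - 2.89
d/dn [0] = 0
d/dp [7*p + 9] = 7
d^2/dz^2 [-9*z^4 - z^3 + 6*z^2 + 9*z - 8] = -108*z^2 - 6*z + 12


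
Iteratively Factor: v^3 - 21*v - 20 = (v + 1)*(v^2 - v - 20) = (v + 1)*(v + 4)*(v - 5)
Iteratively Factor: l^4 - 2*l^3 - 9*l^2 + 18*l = (l - 3)*(l^3 + l^2 - 6*l) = (l - 3)*(l + 3)*(l^2 - 2*l) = (l - 3)*(l - 2)*(l + 3)*(l)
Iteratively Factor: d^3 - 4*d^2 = (d)*(d^2 - 4*d) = d^2*(d - 4)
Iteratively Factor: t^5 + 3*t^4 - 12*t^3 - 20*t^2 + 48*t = (t - 2)*(t^4 + 5*t^3 - 2*t^2 - 24*t) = (t - 2)*(t + 4)*(t^3 + t^2 - 6*t) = t*(t - 2)*(t + 4)*(t^2 + t - 6) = t*(t - 2)^2*(t + 4)*(t + 3)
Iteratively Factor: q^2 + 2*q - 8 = (q - 2)*(q + 4)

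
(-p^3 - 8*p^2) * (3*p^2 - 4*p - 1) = -3*p^5 - 20*p^4 + 33*p^3 + 8*p^2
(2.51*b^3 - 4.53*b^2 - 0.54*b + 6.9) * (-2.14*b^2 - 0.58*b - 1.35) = -5.3714*b^5 + 8.2384*b^4 + 0.3945*b^3 - 8.3373*b^2 - 3.273*b - 9.315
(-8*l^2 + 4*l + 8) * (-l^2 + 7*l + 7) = 8*l^4 - 60*l^3 - 36*l^2 + 84*l + 56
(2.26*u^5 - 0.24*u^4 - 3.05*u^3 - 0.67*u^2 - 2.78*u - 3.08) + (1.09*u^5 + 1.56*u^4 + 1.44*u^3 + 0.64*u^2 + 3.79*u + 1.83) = 3.35*u^5 + 1.32*u^4 - 1.61*u^3 - 0.03*u^2 + 1.01*u - 1.25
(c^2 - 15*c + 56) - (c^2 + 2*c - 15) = 71 - 17*c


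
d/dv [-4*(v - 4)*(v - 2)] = 24 - 8*v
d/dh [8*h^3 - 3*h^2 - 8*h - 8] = 24*h^2 - 6*h - 8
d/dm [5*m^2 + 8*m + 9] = 10*m + 8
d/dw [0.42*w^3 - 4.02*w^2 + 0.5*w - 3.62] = 1.26*w^2 - 8.04*w + 0.5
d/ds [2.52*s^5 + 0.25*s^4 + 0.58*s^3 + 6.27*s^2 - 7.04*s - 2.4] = 12.6*s^4 + 1.0*s^3 + 1.74*s^2 + 12.54*s - 7.04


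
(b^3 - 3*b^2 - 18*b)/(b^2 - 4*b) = (b^2 - 3*b - 18)/(b - 4)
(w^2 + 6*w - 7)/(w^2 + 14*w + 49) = (w - 1)/(w + 7)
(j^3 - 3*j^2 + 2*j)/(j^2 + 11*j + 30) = j*(j^2 - 3*j + 2)/(j^2 + 11*j + 30)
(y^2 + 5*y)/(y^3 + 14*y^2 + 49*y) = (y + 5)/(y^2 + 14*y + 49)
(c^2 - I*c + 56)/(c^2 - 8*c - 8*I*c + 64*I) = (c + 7*I)/(c - 8)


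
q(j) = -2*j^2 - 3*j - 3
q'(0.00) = -3.00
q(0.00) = -3.00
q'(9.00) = -39.00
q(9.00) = -192.00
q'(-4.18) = 13.72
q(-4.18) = -25.40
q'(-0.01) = -2.96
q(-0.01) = -2.97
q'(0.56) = -5.24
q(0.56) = -5.31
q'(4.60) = -21.40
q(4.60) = -59.12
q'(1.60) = -9.40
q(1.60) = -12.92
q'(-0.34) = -1.64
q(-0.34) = -2.21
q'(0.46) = -4.84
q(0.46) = -4.80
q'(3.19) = -15.76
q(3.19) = -32.92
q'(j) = -4*j - 3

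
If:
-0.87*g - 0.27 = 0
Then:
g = -0.31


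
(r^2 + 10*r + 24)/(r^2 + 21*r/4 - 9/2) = 4*(r + 4)/(4*r - 3)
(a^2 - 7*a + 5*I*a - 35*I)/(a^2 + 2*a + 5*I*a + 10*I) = (a - 7)/(a + 2)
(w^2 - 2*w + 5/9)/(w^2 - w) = (w^2 - 2*w + 5/9)/(w*(w - 1))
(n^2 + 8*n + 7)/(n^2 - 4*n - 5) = (n + 7)/(n - 5)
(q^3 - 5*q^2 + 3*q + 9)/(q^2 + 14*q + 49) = (q^3 - 5*q^2 + 3*q + 9)/(q^2 + 14*q + 49)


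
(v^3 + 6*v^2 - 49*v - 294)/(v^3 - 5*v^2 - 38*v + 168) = (v + 7)/(v - 4)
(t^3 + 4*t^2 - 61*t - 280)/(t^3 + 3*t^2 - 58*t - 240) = (t + 7)/(t + 6)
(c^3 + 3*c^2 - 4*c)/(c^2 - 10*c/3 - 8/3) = 3*c*(-c^2 - 3*c + 4)/(-3*c^2 + 10*c + 8)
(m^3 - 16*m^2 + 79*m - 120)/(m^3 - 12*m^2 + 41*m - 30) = (m^2 - 11*m + 24)/(m^2 - 7*m + 6)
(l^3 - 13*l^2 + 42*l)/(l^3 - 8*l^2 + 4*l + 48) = l*(l - 7)/(l^2 - 2*l - 8)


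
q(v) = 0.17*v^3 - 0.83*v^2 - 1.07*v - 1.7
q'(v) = 0.51*v^2 - 1.66*v - 1.07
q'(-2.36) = 5.69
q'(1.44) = -2.40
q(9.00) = 45.37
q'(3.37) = -0.87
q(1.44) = -4.45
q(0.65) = -2.70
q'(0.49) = -1.76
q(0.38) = -2.22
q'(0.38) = -1.63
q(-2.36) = -6.03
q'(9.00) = 25.30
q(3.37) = -8.23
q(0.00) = -1.70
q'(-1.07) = 1.29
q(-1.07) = -1.71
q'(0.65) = -1.93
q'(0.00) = -1.07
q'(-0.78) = 0.54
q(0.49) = -2.40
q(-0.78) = -1.45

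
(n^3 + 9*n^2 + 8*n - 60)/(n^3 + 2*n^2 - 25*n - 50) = (n^2 + 4*n - 12)/(n^2 - 3*n - 10)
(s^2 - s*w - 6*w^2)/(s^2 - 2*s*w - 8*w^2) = (s - 3*w)/(s - 4*w)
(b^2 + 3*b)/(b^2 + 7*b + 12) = b/(b + 4)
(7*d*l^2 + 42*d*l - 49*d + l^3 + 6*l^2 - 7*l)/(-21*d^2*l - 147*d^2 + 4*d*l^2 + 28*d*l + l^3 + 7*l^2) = (1 - l)/(3*d - l)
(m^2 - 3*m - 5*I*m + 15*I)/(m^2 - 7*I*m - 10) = (m - 3)/(m - 2*I)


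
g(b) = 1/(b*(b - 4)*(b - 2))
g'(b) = -1/(b*(b - 4)*(b - 2)^2) - 1/(b*(b - 4)^2*(b - 2)) - 1/(b^2*(b - 4)*(b - 2))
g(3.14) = -0.32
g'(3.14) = 0.01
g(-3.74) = -0.01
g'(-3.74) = -0.00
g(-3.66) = -0.01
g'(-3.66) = -0.00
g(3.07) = -0.33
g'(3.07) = 0.06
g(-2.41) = -0.01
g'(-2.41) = -0.01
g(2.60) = -0.46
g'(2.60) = 0.61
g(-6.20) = -0.00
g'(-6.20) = -0.00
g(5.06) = 0.06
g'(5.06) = -0.09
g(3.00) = -0.33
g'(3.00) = 0.11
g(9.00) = 0.00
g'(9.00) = 0.00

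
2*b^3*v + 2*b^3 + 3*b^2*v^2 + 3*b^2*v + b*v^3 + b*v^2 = (b + v)*(2*b + v)*(b*v + b)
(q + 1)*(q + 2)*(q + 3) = q^3 + 6*q^2 + 11*q + 6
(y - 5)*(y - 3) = y^2 - 8*y + 15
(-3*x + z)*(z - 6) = -3*x*z + 18*x + z^2 - 6*z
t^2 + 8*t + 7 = (t + 1)*(t + 7)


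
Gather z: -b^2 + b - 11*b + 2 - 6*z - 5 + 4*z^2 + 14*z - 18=-b^2 - 10*b + 4*z^2 + 8*z - 21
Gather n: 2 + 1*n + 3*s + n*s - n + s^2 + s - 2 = n*s + s^2 + 4*s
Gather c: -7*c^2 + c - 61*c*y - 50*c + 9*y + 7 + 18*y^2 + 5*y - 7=-7*c^2 + c*(-61*y - 49) + 18*y^2 + 14*y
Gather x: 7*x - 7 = 7*x - 7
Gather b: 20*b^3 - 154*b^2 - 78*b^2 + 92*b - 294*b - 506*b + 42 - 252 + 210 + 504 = 20*b^3 - 232*b^2 - 708*b + 504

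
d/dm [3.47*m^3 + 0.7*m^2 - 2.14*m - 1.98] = 10.41*m^2 + 1.4*m - 2.14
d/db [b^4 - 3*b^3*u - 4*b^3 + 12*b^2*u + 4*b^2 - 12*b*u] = 4*b^3 - 9*b^2*u - 12*b^2 + 24*b*u + 8*b - 12*u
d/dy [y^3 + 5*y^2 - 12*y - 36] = 3*y^2 + 10*y - 12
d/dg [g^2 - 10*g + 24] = 2*g - 10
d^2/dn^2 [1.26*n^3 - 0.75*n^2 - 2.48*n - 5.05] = 7.56*n - 1.5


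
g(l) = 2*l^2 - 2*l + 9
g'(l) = 4*l - 2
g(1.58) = 10.83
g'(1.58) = 4.32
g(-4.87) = 66.17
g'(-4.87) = -21.48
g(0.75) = 8.62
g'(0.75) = 1.00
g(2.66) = 17.83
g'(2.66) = 8.64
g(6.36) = 77.18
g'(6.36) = 23.44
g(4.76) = 44.80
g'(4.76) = 17.04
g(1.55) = 10.70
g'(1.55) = 4.20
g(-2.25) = 23.62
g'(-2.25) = -11.00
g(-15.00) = 489.00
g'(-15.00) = -62.00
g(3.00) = 21.00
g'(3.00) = 10.00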